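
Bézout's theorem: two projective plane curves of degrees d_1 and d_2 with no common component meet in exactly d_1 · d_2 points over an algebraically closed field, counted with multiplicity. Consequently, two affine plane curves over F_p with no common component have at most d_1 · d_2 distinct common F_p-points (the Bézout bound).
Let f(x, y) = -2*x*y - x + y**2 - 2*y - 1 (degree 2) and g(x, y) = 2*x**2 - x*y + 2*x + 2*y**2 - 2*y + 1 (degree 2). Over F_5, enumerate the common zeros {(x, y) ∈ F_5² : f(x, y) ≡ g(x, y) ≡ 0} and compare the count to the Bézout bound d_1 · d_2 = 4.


Common zeros: ∅; count = 0; Bézout bound = 4.

deg(f) = 2, deg(g) = 2, so Bézout bound = 4.
Scan x ∈ F_5. For each x, list the y ∈ F_5 with f(x, y) ≡ 0 and those with g(x, y) ≡ 0 (mod 5); the common zeros in that column are the intersection.
  x = 0: f ≡ 0 at y ∈ ∅; g ≡ 0 at y ∈ {2, 4}; common: ∅.
  x = 1: f ≡ 0 at y ∈ {1, 3}; g ≡ 0 at y ∈ {0, 4}; common: ∅.
  x = 2: f ≡ 0 at y ∈ ∅; g ≡ 0 at y ∈ ∅; common: ∅.
  x = 3: f ≡ 0 at y ∈ {4}; g ≡ 0 at y ∈ {0}; common: ∅.
  x = 4: f ≡ 0 at y ∈ {0}; g ≡ 0 at y ∈ ∅; common: ∅.
Collecting: common zeros = ∅, so the count is 0.
Comparison with the Bézout bound: 0 ≤ 4 = deg(f)·deg(g), as expected for curves with no common component (the affine F_5-count falls short of the bound because intersections may lie at infinity, over extension fields, or carry multiplicity).


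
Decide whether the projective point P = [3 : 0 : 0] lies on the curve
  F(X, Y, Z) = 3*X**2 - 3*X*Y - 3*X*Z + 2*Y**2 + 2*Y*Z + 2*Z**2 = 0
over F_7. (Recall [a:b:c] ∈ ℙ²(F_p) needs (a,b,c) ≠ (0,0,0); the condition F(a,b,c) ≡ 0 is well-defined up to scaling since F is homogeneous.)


F(3,0,0) ≡ 6 (mod 7); P is NOT on the curve.

Evaluate F(3, 0, 0) term-by-term (mod 7).
  3*X**2 ↦ 3·9·1·1 = 27
  -3*X*Y ↦ -3·3·0·1 = 0
  -3*X*Z ↦ -3·3·1·0 = 0
  2*Y**2 ↦ 2·1·0·1 = 0
  2*Y*Z ↦ 2·1·0·0 = 0
  2*Z**2 ↦ 2·1·1·0 = 0
Sum: F(3, 0, 0) = (27) + (0) + (0) + (0) + (0) + (0) = 27.
Reducing mod 7: 27 ≡ 6 (mod 7).
Since F(a, b, c) ≡ 6 ≠ 0 (mod 7), P does NOT lie on the curve.


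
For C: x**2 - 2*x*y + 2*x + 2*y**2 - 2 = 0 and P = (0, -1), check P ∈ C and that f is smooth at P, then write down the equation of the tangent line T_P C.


Tangent line at P: 4*x - 4*y - 4 = 0.

Step 1: f(0, -1) = 0, so P lies on C.
Step 2: partial derivatives
  f_x(x, y) = 2*x - 2*y + 2, f_y(x, y) = -2*x + 4*y.
  f_x(P) = 4, f_y(P) = -4 (gradient nonzero, so P is smooth).
Step 3: tangent line at P: 4·(x − 0) + -4·(y − -1) = 0.
Expanding: 4*x - 4*y - 4 = 0.


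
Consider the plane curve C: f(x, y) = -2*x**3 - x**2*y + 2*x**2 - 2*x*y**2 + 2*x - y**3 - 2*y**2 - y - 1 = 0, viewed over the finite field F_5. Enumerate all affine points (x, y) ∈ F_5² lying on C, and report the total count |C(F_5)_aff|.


Affine F_5-points: {(0, 1), (1, 4), (2, 0), (2, 4), (3, 1), (3, 3)}; count = 6.

For each of the 25 pairs (x, y) ∈ F_5², evaluate f(x, y) mod 5. Record the zeros.
  x = 0: [0↦4, 1↦0, 2↦1, 3↦1, 4↦4]  zeros at y ∈ {1}
  x = 1: [0↦1, 1↦4, 2↦3, 3↦2, 4↦0]  zeros at y ∈ {4}
  x = 2: [0↦0, 1↦3, 2↦3, 3↦4, 4↦0]  zeros at y ∈ {0, 4}
  x = 3: [0↦4, 1↦0, 2↦4, 3↦0, 4↦2]  zeros at y ∈ {1, 3}
  x = 4: [0↦1, 1↦3, 2↦4, 3↦3, 4↦4]  zeros at y ∈ ∅
Collecting zeros: affine points = {(0, 1), (1, 4), (2, 0), (2, 4), (3, 1), (3, 3)}.
Total count |C(F_5)_aff| = 6.


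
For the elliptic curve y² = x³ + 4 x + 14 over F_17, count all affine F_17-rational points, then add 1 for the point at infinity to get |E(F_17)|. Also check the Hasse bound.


Affine points = {(1, 6), (1, 11), (2, 8), (2, 9), (3, 6), (3, 11), (4, 3), (4, 14), (6, 4), (6, 13), (10, 0), (13, 6), (13, 11), (14, 3), (14, 14), (15, 7), (15, 10), (16, 3), (16, 14)}; affine count = 19; |E(F_17)| = 20.

Discriminant check: Δ ∝ 4a³ + 27b² = 4·4³ + 27·14² = 4·64 + 27·196 ≡ 6 (mod 17). Nonzero ⇒ E is nonsingular.
For each x ∈ F_17, compute rhs = x³ + 4·x + 14 mod 17, then count y ∈ F_17 with y² ≡ rhs.
  x = 0: rhs = 14, matching y values: none (0 points).
  x = 1: rhs = 2, matching y values: 6, 11 (2 points).
  x = 2: rhs = 13, matching y values: 8, 9 (2 points).
  x = 3: rhs = 2, matching y values: 6, 11 (2 points).
  x = 4: rhs = 9, matching y values: 3, 14 (2 points).
  x = 5: rhs = 6, matching y values: none (0 points).
  x = 6: rhs = 16, matching y values: 4, 13 (2 points).
  x = 7: rhs = 11, matching y values: none (0 points).
  x = 8: rhs = 14, matching y values: none (0 points).
  x = 9: rhs = 14, matching y values: none (0 points).
  x = 10: rhs = 0, matching y values: 0 (1 points).
  x = 11: rhs = 12, matching y values: none (0 points).
  x = 12: rhs = 5, matching y values: none (0 points).
  x = 13: rhs = 2, matching y values: 6, 11 (2 points).
  x = 14: rhs = 9, matching y values: 3, 14 (2 points).
  x = 15: rhs = 15, matching y values: 7, 10 (2 points).
  x = 16: rhs = 9, matching y values: 3, 14 (2 points).
Total affine count: 19.
Full point count |E(F_17)| = 19 + 1 = 20.
Hasse bound: |20 − (17+1)| = |2| = 2 ≤ 2√17 ≈ 8.2462 ✓.


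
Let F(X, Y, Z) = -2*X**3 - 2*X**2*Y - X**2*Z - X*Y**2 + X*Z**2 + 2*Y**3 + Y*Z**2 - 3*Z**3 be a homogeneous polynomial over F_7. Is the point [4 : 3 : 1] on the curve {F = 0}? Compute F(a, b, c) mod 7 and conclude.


F(4,3,1) ≡ 6 (mod 7); P is NOT on the curve.

Evaluate F(4, 3, 1) term-by-term (mod 7).
  -2*X**3 ↦ -2·64·1·1 = -128
  -2*X**2*Y ↦ -2·16·3·1 = -96
  -X**2*Z ↦ -1·16·1·1 = -16
  -X*Y**2 ↦ -1·4·9·1 = -36
  X*Z**2 ↦ 1·4·1·1 = 4
  2*Y**3 ↦ 2·1·27·1 = 54
  Y*Z**2 ↦ 1·1·3·1 = 3
  -3*Z**3 ↦ -3·1·1·1 = -3
Sum: F(4, 3, 1) = (-128) + (-96) + (-16) + (-36) + (4) + (54) + (3) + (-3) = -218.
Reducing mod 7: -218 ≡ 6 (mod 7).
Since F(a, b, c) ≡ 6 ≠ 0 (mod 7), P does NOT lie on the curve.


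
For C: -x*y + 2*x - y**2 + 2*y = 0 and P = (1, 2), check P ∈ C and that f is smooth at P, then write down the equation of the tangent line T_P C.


Tangent line at P: 6 - 3*y = 0.

Step 1: f(1, 2) = 0, so P lies on C.
Step 2: partial derivatives
  f_x(x, y) = 2 - y, f_y(x, y) = -x - 2*y + 2.
  f_x(P) = 0, f_y(P) = -3 (gradient nonzero, so P is smooth).
Step 3: tangent line at P: 0·(x − 1) + -3·(y − 2) = 0.
Expanding: 6 - 3*y = 0.


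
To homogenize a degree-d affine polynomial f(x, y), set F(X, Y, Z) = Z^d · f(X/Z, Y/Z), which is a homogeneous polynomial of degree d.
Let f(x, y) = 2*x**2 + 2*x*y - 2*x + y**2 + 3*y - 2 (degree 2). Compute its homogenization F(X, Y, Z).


F(X, Y, Z) = 2*X**2 + 2*X*Y - 2*X*Z + Y**2 + 3*Y*Z - 2*Z**2

deg(f) = 2.
Substitute x = X/Z, y = Y/Z into f, then multiply by Z^2.
  monomial 2·x^2·y^0 ↦ 2·X^2·Y^0·Z^0.
  monomial 2·x^1·y^1 ↦ 2·X^1·Y^1·Z^0.
  monomial -2·x^1·y^0 ↦ -2·X^1·Y^0·Z^1.
  monomial 1·x^0·y^2 ↦ 1·X^0·Y^2·Z^0.
  monomial 3·x^0·y^1 ↦ 3·X^0·Y^1·Z^1.
  monomial -2·x^0·y^0 ↦ -2·X^0·Y^0·Z^2.
Collecting: F(X, Y, Z) = 2*X**2 + 2*X*Y - 2*X*Z + Y**2 + 3*Y*Z - 2*Z**2.


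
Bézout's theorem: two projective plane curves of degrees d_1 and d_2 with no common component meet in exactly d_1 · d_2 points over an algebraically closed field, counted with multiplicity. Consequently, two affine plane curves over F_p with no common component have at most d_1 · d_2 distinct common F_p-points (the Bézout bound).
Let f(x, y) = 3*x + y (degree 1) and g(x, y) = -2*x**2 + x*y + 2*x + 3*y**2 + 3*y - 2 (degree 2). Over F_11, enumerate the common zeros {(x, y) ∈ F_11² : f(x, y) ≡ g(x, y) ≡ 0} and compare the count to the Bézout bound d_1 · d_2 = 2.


Common zeros: {(6, 4)}; count = 1; Bézout bound = 2.

deg(f) = 1, deg(g) = 2, so Bézout bound = 2.
Scan x ∈ F_11. For each x, list the y ∈ F_11 with f(x, y) ≡ 0 and those with g(x, y) ≡ 0 (mod 11); the common zeros in that column are the intersection.
  x = 0: f ≡ 0 at y ∈ {0}; g ≡ 0 at y ∈ {5}; common: ∅.
  x = 1: f ≡ 0 at y ∈ {8}; g ≡ 0 at y ∈ ∅; common: ∅.
  x = 2: f ≡ 0 at y ∈ {5}; g ≡ 0 at y ∈ {6, 7}; common: ∅.
  x = 3: f ≡ 0 at y ∈ {2}; g ≡ 0 at y ∈ ∅; common: ∅.
  x = 4: f ≡ 0 at y ∈ {10}; g ≡ 0 at y ∈ {2, 3}; common: ∅.
  x = 5: f ≡ 0 at y ∈ {7}; g ≡ 0 at y ∈ ∅; common: ∅.
  x = 6: f ≡ 0 at y ∈ {4}; g ≡ 0 at y ∈ {4}; common: {4}.
  x = 7: f ≡ 0 at y ∈ {1}; g ≡ 0 at y ∈ ∅; common: ∅.
  x = 8: f ≡ 0 at y ∈ {9}; g ≡ 0 at y ∈ {4, 7}; common: ∅.
  x = 9: f ≡ 0 at y ∈ {6}; g ≡ 0 at y ∈ {2, 5}; common: ∅.
  x = 10: f ≡ 0 at y ∈ {3}; g ≡ 0 at y ∈ ∅; common: ∅.
Collecting: common zeros = {(6, 4)}, so the count is 1.
Comparison with the Bézout bound: 1 ≤ 2 = deg(f)·deg(g), as expected for curves with no common component (the affine F_11-count falls short of the bound because intersections may lie at infinity, over extension fields, or carry multiplicity).


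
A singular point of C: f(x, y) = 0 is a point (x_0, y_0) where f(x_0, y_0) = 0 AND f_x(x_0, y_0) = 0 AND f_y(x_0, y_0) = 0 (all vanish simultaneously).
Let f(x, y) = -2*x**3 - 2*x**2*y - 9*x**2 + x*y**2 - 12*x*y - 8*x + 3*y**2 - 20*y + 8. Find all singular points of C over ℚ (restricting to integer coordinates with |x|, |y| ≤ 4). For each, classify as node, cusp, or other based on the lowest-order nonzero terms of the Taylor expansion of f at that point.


Singular points: {(-2, 2)}; classification: node.

Compute partial derivatives:
  f_x = -6*x**2 - 4*x*y - 18*x + y**2 - 12*y - 8.
  f_y = -2*x**2 + 2*x*y - 12*x + 6*y - 20.
Scan x_0 ∈ {−4, ..., 4}. For each x_0, f_y(x_0, y) is a polynomial in y; find its integer roots y ∈ {−4, ..., 4}, then test f_x and f at those candidates.
  x = -4: f_y(-4, y) = -2*y - 4; vanishes at y ∈ {-2}. (-4, -2): f_x = -36 ≠ 0.
  x = -3: f_y(-3, y) = -2; no integer root y with |y| ≤ 4.
  x = -2: f_y(-2, y) = 2*y - 4; vanishes at y ∈ {2}. (-2, 2): f_x = 0, f = 0 — SINGULAR.
  x = -1: f_y(-1, y) = 4*y - 10; no integer root y with |y| ≤ 4.
  x = 0: f_y(0, y) = 6*y - 20; no integer root y with |y| ≤ 4.
  x = 1: f_y(1, y) = 8*y - 34; no integer root y with |y| ≤ 4.
  x = 2: f_y(2, y) = 10*y - 52; no integer root y with |y| ≤ 4.
  x = 3: f_y(3, y) = 12*y - 74; no integer root y with |y| ≤ 4.
  x = 4: f_y(4, y) = 14*y - 100; no integer root y with |y| ≤ 4.
Only singular point on the grid: (-2, 2).
Classify: substitute x = -2 + u, y = 2 + v and expand: f = -2*u**3 - 2*u**2*v - u**2 + u*v**2 + v**2.
No constant or linear terms (consistent with a singular point). Quadratic part: -u**2 + v**2. Cubic part: -2*u**3 - 2*u**2*v + u*v**2.
The quadratic part v**2 - u**2 = (v − u)(v + u) splits into two distinct linear factors, so there are two distinct tangent lines y − 2 = ±(x − -2) — this is a node (ordinary double point).
Classification: node.


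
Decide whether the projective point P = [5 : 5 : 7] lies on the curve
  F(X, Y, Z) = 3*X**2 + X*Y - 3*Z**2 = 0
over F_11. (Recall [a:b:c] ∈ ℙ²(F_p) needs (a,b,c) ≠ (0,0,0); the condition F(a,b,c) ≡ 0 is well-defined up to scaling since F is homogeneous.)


F(5,5,7) ≡ 8 (mod 11); P is NOT on the curve.

Evaluate F(5, 5, 7) term-by-term (mod 11).
  3*X**2 ↦ 3·25·1·1 = 75
  X*Y ↦ 1·5·5·1 = 25
  -3*Z**2 ↦ -3·1·1·49 = -147
Sum: F(5, 5, 7) = (75) + (25) + (-147) = -47.
Reducing mod 11: -47 ≡ 8 (mod 11).
Since F(a, b, c) ≡ 8 ≠ 0 (mod 11), P does NOT lie on the curve.


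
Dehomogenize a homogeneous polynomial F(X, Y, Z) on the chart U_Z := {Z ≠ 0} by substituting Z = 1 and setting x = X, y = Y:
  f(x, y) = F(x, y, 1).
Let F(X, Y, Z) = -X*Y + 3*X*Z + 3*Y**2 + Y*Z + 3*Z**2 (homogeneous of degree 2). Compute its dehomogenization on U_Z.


f(x, y) = -x*y + 3*x + 3*y**2 + y + 3

On U_Z we set Z = 1. Each monomial c·X^i·Y^j·Z^k in F becomes c·x^i·y^j·1^k = c·x^i·y^j.
Substituting Z = 1: F(X, Y, 1) = -x*y + 3*x + 3*y**2 + y + 3.
Note: deg(f) ≤ deg(F) = 2; strict inequality happens when F is divisible by Z (lost terms).


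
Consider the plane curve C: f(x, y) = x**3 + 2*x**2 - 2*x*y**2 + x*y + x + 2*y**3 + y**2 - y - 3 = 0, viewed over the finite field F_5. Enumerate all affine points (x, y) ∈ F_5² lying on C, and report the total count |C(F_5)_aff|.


Affine F_5-points: {(0, 2), (2, 0), (2, 1), (2, 3), (3, 0), (3, 2), (3, 3), (4, 1), (4, 4)}; count = 9.

For each of the 25 pairs (x, y) ∈ F_5², evaluate f(x, y) mod 5. Record the zeros.
  x = 0: [0↦2, 1↦4, 2↦0, 3↦2, 4↦2]  zeros at y ∈ {2}
  x = 1: [0↦1, 1↦2, 2↦3, 3↦1, 4↦3]  zeros at y ∈ ∅
  x = 2: [0↦0, 1↦0, 2↦1, 3↦0, 4↦4]  zeros at y ∈ {0, 1, 3}
  x = 3: [0↦0, 1↦4, 2↦0, 3↦0, 4↦1]  zeros at y ∈ {0, 2, 3}
  x = 4: [0↦2, 1↦0, 2↦1, 3↦2, 4↦0]  zeros at y ∈ {1, 4}
Collecting zeros: affine points = {(0, 2), (2, 0), (2, 1), (2, 3), (3, 0), (3, 2), (3, 3), (4, 1), (4, 4)}.
Total count |C(F_5)_aff| = 9.


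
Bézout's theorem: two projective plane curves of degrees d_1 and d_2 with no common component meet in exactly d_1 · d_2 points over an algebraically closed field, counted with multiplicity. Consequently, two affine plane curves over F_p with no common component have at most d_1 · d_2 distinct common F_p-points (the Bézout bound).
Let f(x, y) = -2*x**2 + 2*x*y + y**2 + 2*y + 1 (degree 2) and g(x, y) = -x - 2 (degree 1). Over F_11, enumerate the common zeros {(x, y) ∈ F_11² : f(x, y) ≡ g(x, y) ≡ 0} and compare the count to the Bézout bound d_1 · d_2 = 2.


Common zeros: ∅; count = 0; Bézout bound = 2.

deg(f) = 2, deg(g) = 1, so Bézout bound = 2.
Scan x ∈ F_11. For each x, list the y ∈ F_11 with f(x, y) ≡ 0 and those with g(x, y) ≡ 0 (mod 11); the common zeros in that column are the intersection.
  x = 0: f ≡ 0 at y ∈ {10}; g ≡ 0 at y ∈ ∅; common: ∅.
  x = 1: f ≡ 0 at y ∈ {2, 5}; g ≡ 0 at y ∈ ∅; common: ∅.
  x = 2: f ≡ 0 at y ∈ {1, 4}; g ≡ 0 at y ∈ ∅; common: ∅.
  x = 3: f ≡ 0 at y ∈ {7}; g ≡ 0 at y ∈ ∅; common: ∅.
  x = 4: f ≡ 0 at y ∈ {5, 7}; g ≡ 0 at y ∈ ∅; common: ∅.
  x = 5: f ≡ 0 at y ∈ ∅; g ≡ 0 at y ∈ ∅; common: ∅.
  x = 6: f ≡ 0 at y ∈ ∅; g ≡ 0 at y ∈ ∅; common: ∅.
  x = 7: f ≡ 0 at y ∈ ∅; g ≡ 0 at y ∈ ∅; common: ∅.
  x = 8: f ≡ 0 at y ∈ ∅; g ≡ 0 at y ∈ ∅; common: ∅.
  x = 9: f ≡ 0 at y ∈ ∅; g ≡ 0 at y ∈ {0, 1, 2, 3, 4, 5, 6, 7, 8, 9, 10}; common: ∅.
  x = 10: f ≡ 0 at y ∈ {1, 10}; g ≡ 0 at y ∈ ∅; common: ∅.
Collecting: common zeros = ∅, so the count is 0.
Comparison with the Bézout bound: 0 ≤ 2 = deg(f)·deg(g), as expected for curves with no common component (the affine F_11-count falls short of the bound because intersections may lie at infinity, over extension fields, or carry multiplicity).


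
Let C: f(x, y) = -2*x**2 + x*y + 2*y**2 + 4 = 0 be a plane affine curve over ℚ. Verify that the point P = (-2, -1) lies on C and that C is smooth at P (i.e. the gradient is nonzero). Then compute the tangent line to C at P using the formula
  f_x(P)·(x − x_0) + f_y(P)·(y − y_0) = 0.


Tangent line at P: 7*x - 6*y + 8 = 0.

Step 1: f(-2, -1) = 0, so P lies on C.
Step 2: partial derivatives
  f_x(x, y) = -4*x + y, f_y(x, y) = x + 4*y.
  f_x(P) = 7, f_y(P) = -6 (gradient nonzero, so P is smooth).
Step 3: tangent line at P: 7·(x − -2) + -6·(y − -1) = 0.
Expanding: 7*x - 6*y + 8 = 0.


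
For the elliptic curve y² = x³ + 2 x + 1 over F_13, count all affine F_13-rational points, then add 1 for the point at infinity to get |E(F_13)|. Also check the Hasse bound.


Affine points = {(0, 1), (0, 12), (1, 2), (1, 11), (2, 0), (8, 3), (8, 10)}; affine count = 7; |E(F_13)| = 8.

Discriminant check: Δ ∝ 4a³ + 27b² = 4·2³ + 27·1² = 4·8 + 27·1 ≡ 7 (mod 13). Nonzero ⇒ E is nonsingular.
For each x ∈ F_13, compute rhs = x³ + 2·x + 1 mod 13, then count y ∈ F_13 with y² ≡ rhs.
  x = 0: rhs = 1, matching y values: 1, 12 (2 points).
  x = 1: rhs = 4, matching y values: 2, 11 (2 points).
  x = 2: rhs = 0, matching y values: 0 (1 points).
  x = 3: rhs = 8, matching y values: none (0 points).
  x = 4: rhs = 8, matching y values: none (0 points).
  x = 5: rhs = 6, matching y values: none (0 points).
  x = 6: rhs = 8, matching y values: none (0 points).
  x = 7: rhs = 7, matching y values: none (0 points).
  x = 8: rhs = 9, matching y values: 3, 10 (2 points).
  x = 9: rhs = 7, matching y values: none (0 points).
  x = 10: rhs = 7, matching y values: none (0 points).
  x = 11: rhs = 2, matching y values: none (0 points).
  x = 12: rhs = 11, matching y values: none (0 points).
Total affine count: 7.
Full point count |E(F_13)| = 7 + 1 = 8.
Hasse bound: |8 − (13+1)| = |-6| = 6 ≤ 2√13 ≈ 7.2111 ✓.


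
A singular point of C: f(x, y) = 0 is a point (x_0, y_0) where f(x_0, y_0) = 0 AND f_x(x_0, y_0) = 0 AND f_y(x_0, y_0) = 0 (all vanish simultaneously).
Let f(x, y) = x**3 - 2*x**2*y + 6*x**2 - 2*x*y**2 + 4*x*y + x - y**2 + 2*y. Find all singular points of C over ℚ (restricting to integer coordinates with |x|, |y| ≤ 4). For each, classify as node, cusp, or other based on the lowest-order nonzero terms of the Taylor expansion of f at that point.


Singular points: {(-1, 2)}; classification: node.

Compute partial derivatives:
  f_x = 3*x**2 - 4*x*y + 12*x - 2*y**2 + 4*y + 1.
  f_y = -2*x**2 - 4*x*y + 4*x - 2*y + 2.
Scan x_0 ∈ {−4, ..., 4}. For each x_0, f_y(x_0, y) is a polynomial in y; find its integer roots y ∈ {−4, ..., 4}, then test f_x and f at those candidates.
  x = -4: f_y(-4, y) = 14*y - 46; no integer root y with |y| ≤ 4.
  x = -3: f_y(-3, y) = 10*y - 28; no integer root y with |y| ≤ 4.
  x = -2: f_y(-2, y) = 6*y - 14; no integer root y with |y| ≤ 4.
  x = -1: f_y(-1, y) = 2*y - 4; vanishes at y ∈ {2}. (-1, 2): f_x = 0, f = 0 — SINGULAR.
  x = 0: f_y(0, y) = 2 - 2*y; vanishes at y ∈ {1}. (0, 1): f_x = 3 ≠ 0.
  x = 1: f_y(1, y) = 4 - 6*y; no integer root y with |y| ≤ 4.
  x = 2: f_y(2, y) = 2 - 10*y; no integer root y with |y| ≤ 4.
  x = 3: f_y(3, y) = -14*y - 4; no integer root y with |y| ≤ 4.
  x = 4: f_y(4, y) = -18*y - 14; no integer root y with |y| ≤ 4.
Only singular point on the grid: (-1, 2).
Classify: substitute x = -1 + u, y = 2 + v and expand: f = u**3 - 2*u**2*v - u**2 - 2*u*v**2 + v**2.
No constant or linear terms (consistent with a singular point). Quadratic part: -u**2 + v**2. Cubic part: u**3 - 2*u**2*v - 2*u*v**2.
The quadratic part v**2 - u**2 = (v − u)(v + u) splits into two distinct linear factors, so there are two distinct tangent lines y − 2 = ±(x − -1) — this is a node (ordinary double point).
Classification: node.


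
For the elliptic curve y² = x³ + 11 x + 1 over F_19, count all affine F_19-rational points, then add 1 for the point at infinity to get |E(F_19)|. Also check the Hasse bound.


Affine points = {(0, 1), (0, 18), (3, 2), (3, 17), (6, 6), (6, 13), (10, 3), (10, 16), (11, 3), (11, 16), (13, 2), (13, 17), (14, 7), (14, 12), (15, 8), (15, 11), (16, 6), (16, 13), (17, 3), (17, 16)}; affine count = 20; |E(F_19)| = 21.

Discriminant check: Δ ∝ 4a³ + 27b² = 4·11³ + 27·1² = 4·1331 + 27·1 ≡ 12 (mod 19). Nonzero ⇒ E is nonsingular.
For each x ∈ F_19, compute rhs = x³ + 11·x + 1 mod 19, then count y ∈ F_19 with y² ≡ rhs.
  x = 0: rhs = 1, matching y values: 1, 18 (2 points).
  x = 1: rhs = 13, matching y values: none (0 points).
  x = 2: rhs = 12, matching y values: none (0 points).
  x = 3: rhs = 4, matching y values: 2, 17 (2 points).
  x = 4: rhs = 14, matching y values: none (0 points).
  x = 5: rhs = 10, matching y values: none (0 points).
  x = 6: rhs = 17, matching y values: 6, 13 (2 points).
  x = 7: rhs = 3, matching y values: none (0 points).
  x = 8: rhs = 12, matching y values: none (0 points).
  x = 9: rhs = 12, matching y values: none (0 points).
  x = 10: rhs = 9, matching y values: 3, 16 (2 points).
  x = 11: rhs = 9, matching y values: 3, 16 (2 points).
  x = 12: rhs = 18, matching y values: none (0 points).
  x = 13: rhs = 4, matching y values: 2, 17 (2 points).
  x = 14: rhs = 11, matching y values: 7, 12 (2 points).
  x = 15: rhs = 7, matching y values: 8, 11 (2 points).
  x = 16: rhs = 17, matching y values: 6, 13 (2 points).
  x = 17: rhs = 9, matching y values: 3, 16 (2 points).
  x = 18: rhs = 8, matching y values: none (0 points).
Total affine count: 20.
Full point count |E(F_19)| = 20 + 1 = 21.
Hasse bound: |21 − (19+1)| = |1| = 1 ≤ 2√19 ≈ 8.7178 ✓.


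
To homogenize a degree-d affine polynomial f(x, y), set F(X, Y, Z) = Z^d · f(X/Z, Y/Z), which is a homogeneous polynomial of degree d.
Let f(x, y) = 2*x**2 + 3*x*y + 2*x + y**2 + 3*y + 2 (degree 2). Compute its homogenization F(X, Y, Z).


F(X, Y, Z) = 2*X**2 + 3*X*Y + 2*X*Z + Y**2 + 3*Y*Z + 2*Z**2

deg(f) = 2.
Substitute x = X/Z, y = Y/Z into f, then multiply by Z^2.
  monomial 2·x^2·y^0 ↦ 2·X^2·Y^0·Z^0.
  monomial 3·x^1·y^1 ↦ 3·X^1·Y^1·Z^0.
  monomial 2·x^1·y^0 ↦ 2·X^1·Y^0·Z^1.
  monomial 1·x^0·y^2 ↦ 1·X^0·Y^2·Z^0.
  monomial 3·x^0·y^1 ↦ 3·X^0·Y^1·Z^1.
  monomial 2·x^0·y^0 ↦ 2·X^0·Y^0·Z^2.
Collecting: F(X, Y, Z) = 2*X**2 + 3*X*Y + 2*X*Z + Y**2 + 3*Y*Z + 2*Z**2.


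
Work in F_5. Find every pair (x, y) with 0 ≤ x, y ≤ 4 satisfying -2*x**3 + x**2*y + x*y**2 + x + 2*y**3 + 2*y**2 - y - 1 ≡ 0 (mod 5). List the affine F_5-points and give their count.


Affine F_5-points: {(0, 4), (2, 0), (3, 2), (4, 0), (4, 2)}; count = 5.

For each of the 25 pairs (x, y) ∈ F_5², evaluate f(x, y) mod 5. Record the zeros.
  x = 0: [0↦4, 1↦2, 2↦1, 3↦3, 4↦0]  zeros at y ∈ {4}
  x = 1: [0↦3, 1↦3, 2↦1, 3↦4, 4↦4]  zeros at y ∈ ∅
  x = 2: [0↦0, 1↦4, 2↦3, 3↦4, 4↦4]  zeros at y ∈ {0}
  x = 3: [0↦3, 1↦3, 2↦0, 3↦1, 4↦3]  zeros at y ∈ {2}
  x = 4: [0↦0, 1↦3, 2↦0, 3↦3, 4↦4]  zeros at y ∈ {0, 2}
Collecting zeros: affine points = {(0, 4), (2, 0), (3, 2), (4, 0), (4, 2)}.
Total count |C(F_5)_aff| = 5.


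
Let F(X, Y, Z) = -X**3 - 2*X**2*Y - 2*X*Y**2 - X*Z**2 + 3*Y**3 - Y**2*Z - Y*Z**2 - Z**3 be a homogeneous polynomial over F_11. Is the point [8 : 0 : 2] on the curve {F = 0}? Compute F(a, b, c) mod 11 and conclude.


F(8,0,2) ≡ 9 (mod 11); P is NOT on the curve.

Evaluate F(8, 0, 2) term-by-term (mod 11).
  -X**3 ↦ -1·512·1·1 = -512
  -2*X**2*Y ↦ -2·64·0·1 = 0
  -2*X*Y**2 ↦ -2·8·0·1 = 0
  -X*Z**2 ↦ -1·8·1·4 = -32
  3*Y**3 ↦ 3·1·0·1 = 0
  -Y**2*Z ↦ -1·1·0·2 = 0
  -Y*Z**2 ↦ -1·1·0·4 = 0
  -Z**3 ↦ -1·1·1·8 = -8
Sum: F(8, 0, 2) = (-512) + (0) + (0) + (-32) + (0) + (0) + (0) + (-8) = -552.
Reducing mod 11: -552 ≡ 9 (mod 11).
Since F(a, b, c) ≡ 9 ≠ 0 (mod 11), P does NOT lie on the curve.


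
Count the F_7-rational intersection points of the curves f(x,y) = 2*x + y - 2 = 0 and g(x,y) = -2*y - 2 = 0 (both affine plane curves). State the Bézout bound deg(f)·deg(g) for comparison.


Common zeros: {(5, 6)}; count = 1; Bézout bound = 1.

deg(f) = 1, deg(g) = 1, so Bézout bound = 1.
Scan x ∈ F_7. For each x, list the y ∈ F_7 with f(x, y) ≡ 0 and those with g(x, y) ≡ 0 (mod 7); the common zeros in that column are the intersection.
  x = 0: f ≡ 0 at y ∈ {2}; g ≡ 0 at y ∈ {6}; common: ∅.
  x = 1: f ≡ 0 at y ∈ {0}; g ≡ 0 at y ∈ {6}; common: ∅.
  x = 2: f ≡ 0 at y ∈ {5}; g ≡ 0 at y ∈ {6}; common: ∅.
  x = 3: f ≡ 0 at y ∈ {3}; g ≡ 0 at y ∈ {6}; common: ∅.
  x = 4: f ≡ 0 at y ∈ {1}; g ≡ 0 at y ∈ {6}; common: ∅.
  x = 5: f ≡ 0 at y ∈ {6}; g ≡ 0 at y ∈ {6}; common: {6}.
  x = 6: f ≡ 0 at y ∈ {4}; g ≡ 0 at y ∈ {6}; common: ∅.
Collecting: common zeros = {(5, 6)}, so the count is 1.
Comparison with the Bézout bound: 1 ≤ 1 = deg(f)·deg(g), as expected for curves with no common component (the bound is attained).


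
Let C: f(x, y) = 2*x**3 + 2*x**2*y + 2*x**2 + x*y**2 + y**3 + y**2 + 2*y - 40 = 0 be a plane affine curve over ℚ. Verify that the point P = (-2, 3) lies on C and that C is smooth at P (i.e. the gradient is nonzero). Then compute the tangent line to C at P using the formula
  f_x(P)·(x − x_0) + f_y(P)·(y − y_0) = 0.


Tangent line at P: x + 31*y - 91 = 0.

Step 1: f(-2, 3) = 0, so P lies on C.
Step 2: partial derivatives
  f_x(x, y) = 6*x**2 + 4*x*y + 4*x + y**2, f_y(x, y) = 2*x**2 + 2*x*y + 3*y**2 + 2*y + 2.
  f_x(P) = 1, f_y(P) = 31 (gradient nonzero, so P is smooth).
Step 3: tangent line at P: 1·(x − -2) + 31·(y − 3) = 0.
Expanding: x + 31*y - 91 = 0.


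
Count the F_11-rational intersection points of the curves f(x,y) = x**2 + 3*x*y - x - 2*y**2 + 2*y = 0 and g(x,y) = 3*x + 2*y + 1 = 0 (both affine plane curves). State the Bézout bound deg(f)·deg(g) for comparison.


Common zeros: {(3, 6), (9, 8)}; count = 2; Bézout bound = 2.

deg(f) = 2, deg(g) = 1, so Bézout bound = 2.
Scan x ∈ F_11. For each x, list the y ∈ F_11 with f(x, y) ≡ 0 and those with g(x, y) ≡ 0 (mod 11); the common zeros in that column are the intersection.
  x = 0: f ≡ 0 at y ∈ {0, 1}; g ≡ 0 at y ∈ {5}; common: ∅.
  x = 1: f ≡ 0 at y ∈ {0, 8}; g ≡ 0 at y ∈ {9}; common: ∅.
  x = 2: f ≡ 0 at y ∈ {6, 9}; g ≡ 0 at y ∈ {2}; common: ∅.
  x = 3: f ≡ 0 at y ∈ {5, 6}; g ≡ 0 at y ∈ {6}; common: {6}.
  x = 4: f ≡ 0 at y ∈ ∅; g ≡ 0 at y ∈ {10}; common: ∅.
  x = 5: f ≡ 0 at y ∈ {5, 9}; g ≡ 0 at y ∈ {3}; common: ∅.
  x = 6: f ≡ 0 at y ∈ ∅; g ≡ 0 at y ∈ {7}; common: ∅.
  x = 7: f ≡ 0 at y ∈ ∅; g ≡ 0 at y ∈ {0}; common: ∅.
  x = 8: f ≡ 0 at y ∈ ∅; g ≡ 0 at y ∈ {4}; common: ∅.
  x = 9: f ≡ 0 at y ∈ {1, 8}; g ≡ 0 at y ∈ {8}; common: {8}.
  x = 10: f ≡ 0 at y ∈ ∅; g ≡ 0 at y ∈ {1}; common: ∅.
Collecting: common zeros = {(3, 6), (9, 8)}, so the count is 2.
Comparison with the Bézout bound: 2 ≤ 2 = deg(f)·deg(g), as expected for curves with no common component (the bound is attained).


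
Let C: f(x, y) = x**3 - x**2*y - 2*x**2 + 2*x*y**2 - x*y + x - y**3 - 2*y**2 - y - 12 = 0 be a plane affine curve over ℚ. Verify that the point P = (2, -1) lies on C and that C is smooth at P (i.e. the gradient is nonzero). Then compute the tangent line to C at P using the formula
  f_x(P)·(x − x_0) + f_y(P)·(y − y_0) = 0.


Tangent line at P: 12*x - 14*y - 38 = 0.

Step 1: f(2, -1) = 0, so P lies on C.
Step 2: partial derivatives
  f_x(x, y) = 3*x**2 - 2*x*y - 4*x + 2*y**2 - y + 1, f_y(x, y) = -x**2 + 4*x*y - x - 3*y**2 - 4*y - 1.
  f_x(P) = 12, f_y(P) = -14 (gradient nonzero, so P is smooth).
Step 3: tangent line at P: 12·(x − 2) + -14·(y − -1) = 0.
Expanding: 12*x - 14*y - 38 = 0.


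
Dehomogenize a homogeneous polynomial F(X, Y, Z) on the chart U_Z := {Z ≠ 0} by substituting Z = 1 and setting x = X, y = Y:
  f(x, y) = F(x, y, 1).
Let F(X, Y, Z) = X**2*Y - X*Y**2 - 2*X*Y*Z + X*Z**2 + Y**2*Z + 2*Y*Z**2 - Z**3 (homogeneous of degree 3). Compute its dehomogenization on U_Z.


f(x, y) = x**2*y - x*y**2 - 2*x*y + x + y**2 + 2*y - 1

On U_Z we set Z = 1. Each monomial c·X^i·Y^j·Z^k in F becomes c·x^i·y^j·1^k = c·x^i·y^j.
Substituting Z = 1: F(X, Y, 1) = x**2*y - x*y**2 - 2*x*y + x + y**2 + 2*y - 1.
Note: deg(f) ≤ deg(F) = 3; strict inequality happens when F is divisible by Z (lost terms).


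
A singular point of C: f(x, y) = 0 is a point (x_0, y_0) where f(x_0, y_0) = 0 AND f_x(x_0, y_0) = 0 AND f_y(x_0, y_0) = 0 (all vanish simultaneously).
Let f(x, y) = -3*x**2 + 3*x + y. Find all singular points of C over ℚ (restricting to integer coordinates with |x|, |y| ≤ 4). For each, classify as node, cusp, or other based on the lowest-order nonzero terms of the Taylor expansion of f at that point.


No singular points in the scanned grid; C is smooth there.

Compute partial derivatives:
  f_x = 3 - 6*x.
  f_y = 1.
f_y = 1 is a nonzero constant, so f_y never vanishes: no point (x, y) can satisfy f = f_x = f_y = 0. In particular no (x, y) ∈ {−4, ..., 4}² is singular; the curve is smooth.


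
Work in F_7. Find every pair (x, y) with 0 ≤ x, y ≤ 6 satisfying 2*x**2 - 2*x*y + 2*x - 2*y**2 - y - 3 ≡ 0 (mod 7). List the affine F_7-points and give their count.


Affine F_7-points: {(3, 0)}; count = 1.

For each of the 49 pairs (x, y) ∈ F_7², evaluate f(x, y) mod 7. Record the zeros.
  x = 0: [0↦4, 1↦1, 2↦1, 3↦4, 4↦3, 5↦5, 6↦3]  zeros at y ∈ ∅
  x = 1: [0↦1, 1↦3, 2↦1, 3↦2, 4↦6, 5↦6, 6↦2]  zeros at y ∈ ∅
  x = 2: [0↦2, 1↦2, 2↦5, 3↦4, 4↦6, 5↦4, 6↦5]  zeros at y ∈ ∅
  x = 3: [0↦0, 1↦5, 2↦6, 3↦3, 4↦3, 5↦6, 6↦5]  zeros at y ∈ {0}
  x = 4: [0↦2, 1↦5, 2↦4, 3↦6, 4↦4, 5↦5, 6↦2]  zeros at y ∈ ∅
  x = 5: [0↦1, 1↦2, 2↦6, 3↦6, 4↦2, 5↦1, 6↦3]  zeros at y ∈ ∅
  x = 6: [0↦4, 1↦3, 2↦5, 3↦3, 4↦4, 5↦1, 6↦1]  zeros at y ∈ ∅
Collecting zeros: affine points = {(3, 0)}.
Total count |C(F_7)_aff| = 1.


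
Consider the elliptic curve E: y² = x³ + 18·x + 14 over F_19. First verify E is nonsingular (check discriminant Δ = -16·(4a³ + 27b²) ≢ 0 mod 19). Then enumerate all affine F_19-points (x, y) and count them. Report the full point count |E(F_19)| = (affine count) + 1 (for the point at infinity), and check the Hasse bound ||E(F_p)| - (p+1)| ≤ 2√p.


Affine points = {(2, 1), (2, 18), (3, 0), (4, 6), (4, 13), (5, 1), (5, 18), (8, 9), (8, 10), (10, 4), (10, 15), (11, 2), (11, 17), (12, 1), (12, 18), (15, 7), (15, 12), (16, 3), (16, 16)}; affine count = 19; |E(F_19)| = 20.

Discriminant check: Δ ∝ 4a³ + 27b² = 4·18³ + 27·14² = 4·5832 + 27·196 ≡ 6 (mod 19). Nonzero ⇒ E is nonsingular.
For each x ∈ F_19, compute rhs = x³ + 18·x + 14 mod 19, then count y ∈ F_19 with y² ≡ rhs.
  x = 0: rhs = 14, matching y values: none (0 points).
  x = 1: rhs = 14, matching y values: none (0 points).
  x = 2: rhs = 1, matching y values: 1, 18 (2 points).
  x = 3: rhs = 0, matching y values: 0 (1 points).
  x = 4: rhs = 17, matching y values: 6, 13 (2 points).
  x = 5: rhs = 1, matching y values: 1, 18 (2 points).
  x = 6: rhs = 15, matching y values: none (0 points).
  x = 7: rhs = 8, matching y values: none (0 points).
  x = 8: rhs = 5, matching y values: 9, 10 (2 points).
  x = 9: rhs = 12, matching y values: none (0 points).
  x = 10: rhs = 16, matching y values: 4, 15 (2 points).
  x = 11: rhs = 4, matching y values: 2, 17 (2 points).
  x = 12: rhs = 1, matching y values: 1, 18 (2 points).
  x = 13: rhs = 13, matching y values: none (0 points).
  x = 14: rhs = 8, matching y values: none (0 points).
  x = 15: rhs = 11, matching y values: 7, 12 (2 points).
  x = 16: rhs = 9, matching y values: 3, 16 (2 points).
  x = 17: rhs = 8, matching y values: none (0 points).
  x = 18: rhs = 14, matching y values: none (0 points).
Total affine count: 19.
Full point count |E(F_19)| = 19 + 1 = 20.
Hasse bound: |20 − (19+1)| = |0| = 0 ≤ 2√19 ≈ 8.7178 ✓.


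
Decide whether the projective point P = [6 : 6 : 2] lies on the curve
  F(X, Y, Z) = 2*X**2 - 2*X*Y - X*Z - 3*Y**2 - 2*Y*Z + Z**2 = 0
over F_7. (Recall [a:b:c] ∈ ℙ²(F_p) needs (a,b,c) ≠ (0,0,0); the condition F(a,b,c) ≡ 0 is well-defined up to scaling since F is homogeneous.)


F(6,6,2) ≡ 0 (mod 7); P is on the curve.

Evaluate F(6, 6, 2) term-by-term (mod 7).
  2*X**2 ↦ 2·36·1·1 = 72
  -2*X*Y ↦ -2·6·6·1 = -72
  -X*Z ↦ -1·6·1·2 = -12
  -3*Y**2 ↦ -3·1·36·1 = -108
  -2*Y*Z ↦ -2·1·6·2 = -24
  Z**2 ↦ 1·1·1·4 = 4
Sum: F(6, 6, 2) = (72) + (-72) + (-12) + (-108) + (-24) + (4) = -140.
Reducing mod 7: -140 ≡ 0 (mod 7).
Since F(a, b, c) ≡ 0 (mod 7), P lies on the curve.


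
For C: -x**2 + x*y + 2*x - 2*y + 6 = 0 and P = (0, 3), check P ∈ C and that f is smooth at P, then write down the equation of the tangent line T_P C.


Tangent line at P: 5*x - 2*y + 6 = 0.

Step 1: f(0, 3) = 0, so P lies on C.
Step 2: partial derivatives
  f_x(x, y) = -2*x + y + 2, f_y(x, y) = x - 2.
  f_x(P) = 5, f_y(P) = -2 (gradient nonzero, so P is smooth).
Step 3: tangent line at P: 5·(x − 0) + -2·(y − 3) = 0.
Expanding: 5*x - 2*y + 6 = 0.


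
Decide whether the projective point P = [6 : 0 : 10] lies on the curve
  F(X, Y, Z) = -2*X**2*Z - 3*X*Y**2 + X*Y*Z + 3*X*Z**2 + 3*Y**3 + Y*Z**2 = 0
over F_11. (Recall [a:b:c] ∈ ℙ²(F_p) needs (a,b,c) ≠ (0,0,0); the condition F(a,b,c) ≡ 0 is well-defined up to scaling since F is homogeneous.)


F(6,0,10) ≡ 2 (mod 11); P is NOT on the curve.

Evaluate F(6, 0, 10) term-by-term (mod 11).
  -2*X**2*Z ↦ -2·36·1·10 = -720
  -3*X*Y**2 ↦ -3·6·0·1 = 0
  X*Y*Z ↦ 1·6·0·10 = 0
  3*X*Z**2 ↦ 3·6·1·100 = 1800
  3*Y**3 ↦ 3·1·0·1 = 0
  Y*Z**2 ↦ 1·1·0·100 = 0
Sum: F(6, 0, 10) = (-720) + (0) + (0) + (1800) + (0) + (0) = 1080.
Reducing mod 11: 1080 ≡ 2 (mod 11).
Since F(a, b, c) ≡ 2 ≠ 0 (mod 11), P does NOT lie on the curve.


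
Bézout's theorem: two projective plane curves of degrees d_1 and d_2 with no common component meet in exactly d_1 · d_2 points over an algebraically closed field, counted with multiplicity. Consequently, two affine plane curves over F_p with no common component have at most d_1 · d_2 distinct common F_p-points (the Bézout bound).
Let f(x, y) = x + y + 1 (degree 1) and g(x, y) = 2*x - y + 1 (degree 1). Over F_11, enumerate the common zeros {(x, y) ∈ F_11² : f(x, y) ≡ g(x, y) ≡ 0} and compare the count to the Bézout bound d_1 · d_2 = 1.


Common zeros: {(3, 7)}; count = 1; Bézout bound = 1.

deg(f) = 1, deg(g) = 1, so Bézout bound = 1.
Scan x ∈ F_11. For each x, list the y ∈ F_11 with f(x, y) ≡ 0 and those with g(x, y) ≡ 0 (mod 11); the common zeros in that column are the intersection.
  x = 0: f ≡ 0 at y ∈ {10}; g ≡ 0 at y ∈ {1}; common: ∅.
  x = 1: f ≡ 0 at y ∈ {9}; g ≡ 0 at y ∈ {3}; common: ∅.
  x = 2: f ≡ 0 at y ∈ {8}; g ≡ 0 at y ∈ {5}; common: ∅.
  x = 3: f ≡ 0 at y ∈ {7}; g ≡ 0 at y ∈ {7}; common: {7}.
  x = 4: f ≡ 0 at y ∈ {6}; g ≡ 0 at y ∈ {9}; common: ∅.
  x = 5: f ≡ 0 at y ∈ {5}; g ≡ 0 at y ∈ {0}; common: ∅.
  x = 6: f ≡ 0 at y ∈ {4}; g ≡ 0 at y ∈ {2}; common: ∅.
  x = 7: f ≡ 0 at y ∈ {3}; g ≡ 0 at y ∈ {4}; common: ∅.
  x = 8: f ≡ 0 at y ∈ {2}; g ≡ 0 at y ∈ {6}; common: ∅.
  x = 9: f ≡ 0 at y ∈ {1}; g ≡ 0 at y ∈ {8}; common: ∅.
  x = 10: f ≡ 0 at y ∈ {0}; g ≡ 0 at y ∈ {10}; common: ∅.
Collecting: common zeros = {(3, 7)}, so the count is 1.
Comparison with the Bézout bound: 1 ≤ 1 = deg(f)·deg(g), as expected for curves with no common component (the bound is attained).


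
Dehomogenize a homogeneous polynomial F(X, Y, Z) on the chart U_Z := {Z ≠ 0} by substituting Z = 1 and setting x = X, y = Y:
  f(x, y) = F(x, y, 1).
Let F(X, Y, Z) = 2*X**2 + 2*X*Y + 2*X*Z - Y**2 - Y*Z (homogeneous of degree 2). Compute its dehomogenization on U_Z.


f(x, y) = 2*x**2 + 2*x*y + 2*x - y**2 - y

On U_Z we set Z = 1. Each monomial c·X^i·Y^j·Z^k in F becomes c·x^i·y^j·1^k = c·x^i·y^j.
Substituting Z = 1: F(X, Y, 1) = 2*x**2 + 2*x*y + 2*x - y**2 - y.
Note: deg(f) ≤ deg(F) = 2; strict inequality happens when F is divisible by Z (lost terms).


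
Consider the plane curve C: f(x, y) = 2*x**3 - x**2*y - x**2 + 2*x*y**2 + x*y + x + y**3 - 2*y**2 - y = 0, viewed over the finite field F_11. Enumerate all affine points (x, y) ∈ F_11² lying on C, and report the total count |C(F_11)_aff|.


Affine F_11-points: {(0, 0), (1, 8), (4, 1), (6, 6), (7, 6), (7, 9), (8, 0), (9, 0), (9, 7), (9, 10), (10, 3), (10, 9)}; count = 12.

For each of the 121 pairs (x, y) ∈ F_11², evaluate f(x, y) mod 11. Record the zeros.
  x = 0: [0↦0, 1↦9, 2↦9, 3↦6, 4↦6, 5↦4, 6↦6, 7↦7, 8↦2, 9↦8, 10↦9]  zeros at y ∈ {0}
  x = 1: [0↦2, 1↦2, 2↦8, 3↦4, 4↦7, 5↦1, 6↦3, 7↦8, 8↦0, 9↦7, 10↦2]  zeros at y ∈ {8}
  x = 2: [0↦3, 1↦3, 2↦2, 3↦6, 4↦10, 5↦9, 6↦9, 7↦5, 8↦3, 9↦9, 10↦7]  zeros at y ∈ ∅
  x = 3: [0↦4, 1↦2, 2↦3, 3↦2, 4↦5, 5↦7, 6↦3, 7↦10, 8↦1, 9↦4, 10↦3]  zeros at y ∈ ∅
  x = 4: [0↦6, 1↦0, 2↦1, 3↦4, 4↦4, 5↦7, 6↦8, 7↦2, 8↦6, 9↦4, 10↦2]  zeros at y ∈ {1}
  x = 5: [0↦10, 1↦9, 2↦8, 3↦2, 4↦8, 5↦10, 6↦3, 7↦4, 8↦8, 9↦10, 10↦5]  zeros at y ∈ ∅
  x = 6: [0↦6, 1↦8, 2↦3, 3↦8, 4↦7, 5↦6, 6↦0, 7↦6, 8↦8, 9↦1, 10↦2]  zeros at y ∈ {6}
  x = 7: [0↦6, 1↦9, 2↦9, 3↦1, 4↦2, 5↦7, 6↦0, 7↦9, 8↦7, 9↦0, 10↦5]  zeros at y ∈ {6, 9}
  x = 8: [0↦0, 1↦2, 2↦5, 3↦4, 4↦5, 5↦3, 6↦4, 7↦3, 8↦6, 9↦8, 10↦4]  zeros at y ∈ {0}
  x = 9: [0↦0, 1↦10, 2↦3, 3↦7, 4↦6, 5↦6, 6↦2, 7↦0, 8↦6, 9↦4, 10↦0]  zeros at y ∈ {0, 7, 10}
  x = 10: [0↦7, 1↦1, 2↦4, 3↦0, 4↦6, 5↦6, 6↦6, 7↦1, 8↦8, 9↦0, 10↦5]  zeros at y ∈ {3, 9}
Collecting zeros: affine points = {(0, 0), (1, 8), (4, 1), (6, 6), (7, 6), (7, 9), (8, 0), (9, 0), (9, 7), (9, 10), (10, 3), (10, 9)}.
Total count |C(F_11)_aff| = 12.


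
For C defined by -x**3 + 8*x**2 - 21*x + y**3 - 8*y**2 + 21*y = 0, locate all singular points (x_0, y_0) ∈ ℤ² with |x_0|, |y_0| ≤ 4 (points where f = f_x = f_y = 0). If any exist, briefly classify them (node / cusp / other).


Singular points: {(3, 3)}; classification: node.

Compute partial derivatives:
  f_x = -3*x**2 + 16*x - 21.
  f_y = 3*y**2 - 16*y + 21.
Scan x_0 ∈ {−4, ..., 4}. For each x_0, f_y(x_0, y) is a polynomial in y; find its integer roots y ∈ {−4, ..., 4}, then test f_x and f at those candidates.
  x = -4: f_y(-4, y) = 3*y**2 - 16*y + 21; vanishes at y ∈ {3}. (-4, 3): f_x = -133 ≠ 0.
  x = -3: f_y(-3, y) = 3*y**2 - 16*y + 21; vanishes at y ∈ {3}. (-3, 3): f_x = -96 ≠ 0.
  x = -2: f_y(-2, y) = 3*y**2 - 16*y + 21; vanishes at y ∈ {3}. (-2, 3): f_x = -65 ≠ 0.
  x = -1: f_y(-1, y) = 3*y**2 - 16*y + 21; vanishes at y ∈ {3}. (-1, 3): f_x = -40 ≠ 0.
  x = 0: f_y(0, y) = 3*y**2 - 16*y + 21; vanishes at y ∈ {3}. (0, 3): f_x = -21 ≠ 0.
  x = 1: f_y(1, y) = 3*y**2 - 16*y + 21; vanishes at y ∈ {3}. (1, 3): f_x = -8 ≠ 0.
  x = 2: f_y(2, y) = 3*y**2 - 16*y + 21; vanishes at y ∈ {3}. (2, 3): f_x = -1 ≠ 0.
  x = 3: f_y(3, y) = 3*y**2 - 16*y + 21; vanishes at y ∈ {3}. (3, 3): f_x = 0, f = 0 — SINGULAR.
  x = 4: f_y(4, y) = 3*y**2 - 16*y + 21; vanishes at y ∈ {3}. (4, 3): f_x = -5 ≠ 0.
Only singular point on the grid: (3, 3).
Classify: substitute x = 3 + u, y = 3 + v and expand: f = -u**3 - u**2 + v**3 + v**2.
No constant or linear terms (consistent with a singular point). Quadratic part: -u**2 + v**2. Cubic part: -u**3 + v**3.
The quadratic part v**2 - u**2 = (v − u)(v + u) splits into two distinct linear factors, so there are two distinct tangent lines y − 3 = ±(x − 3) — this is a node (ordinary double point).
Classification: node.


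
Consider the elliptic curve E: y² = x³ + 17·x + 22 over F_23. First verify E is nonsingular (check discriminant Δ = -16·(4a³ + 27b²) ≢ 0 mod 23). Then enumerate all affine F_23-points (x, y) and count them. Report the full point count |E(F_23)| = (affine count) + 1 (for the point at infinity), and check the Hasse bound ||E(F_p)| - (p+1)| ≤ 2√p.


Affine points = {(2, 8), (2, 15), (3, 10), (3, 13), (4, 4), (4, 19), (5, 5), (5, 18), (6, 8), (6, 15), (7, 1), (7, 22), (8, 7), (8, 16), (13, 5), (13, 18), (15, 8), (15, 15), (17, 7), (17, 16), (20, 6), (20, 17), (21, 7), (21, 16), (22, 2), (22, 21)}; affine count = 26; |E(F_23)| = 27.

Discriminant check: Δ ∝ 4a³ + 27b² = 4·17³ + 27·22² = 4·4913 + 27·484 ≡ 14 (mod 23). Nonzero ⇒ E is nonsingular.
For each x ∈ F_23, compute rhs = x³ + 17·x + 22 mod 23, then count y ∈ F_23 with y² ≡ rhs.
  x = 0: rhs = 22, matching y values: none (0 points).
  x = 1: rhs = 17, matching y values: none (0 points).
  x = 2: rhs = 18, matching y values: 8, 15 (2 points).
  x = 3: rhs = 8, matching y values: 10, 13 (2 points).
  x = 4: rhs = 16, matching y values: 4, 19 (2 points).
  x = 5: rhs = 2, matching y values: 5, 18 (2 points).
  x = 6: rhs = 18, matching y values: 8, 15 (2 points).
  x = 7: rhs = 1, matching y values: 1, 22 (2 points).
  x = 8: rhs = 3, matching y values: 7, 16 (2 points).
  x = 9: rhs = 7, matching y values: none (0 points).
  x = 10: rhs = 19, matching y values: none (0 points).
  x = 11: rhs = 22, matching y values: none (0 points).
  x = 12: rhs = 22, matching y values: none (0 points).
  x = 13: rhs = 2, matching y values: 5, 18 (2 points).
  x = 14: rhs = 14, matching y values: none (0 points).
  x = 15: rhs = 18, matching y values: 8, 15 (2 points).
  x = 16: rhs = 20, matching y values: none (0 points).
  x = 17: rhs = 3, matching y values: 7, 16 (2 points).
  x = 18: rhs = 19, matching y values: none (0 points).
  x = 19: rhs = 5, matching y values: none (0 points).
  x = 20: rhs = 13, matching y values: 6, 17 (2 points).
  x = 21: rhs = 3, matching y values: 7, 16 (2 points).
  x = 22: rhs = 4, matching y values: 2, 21 (2 points).
Total affine count: 26.
Full point count |E(F_23)| = 26 + 1 = 27.
Hasse bound: |27 − (23+1)| = |3| = 3 ≤ 2√23 ≈ 9.5917 ✓.
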